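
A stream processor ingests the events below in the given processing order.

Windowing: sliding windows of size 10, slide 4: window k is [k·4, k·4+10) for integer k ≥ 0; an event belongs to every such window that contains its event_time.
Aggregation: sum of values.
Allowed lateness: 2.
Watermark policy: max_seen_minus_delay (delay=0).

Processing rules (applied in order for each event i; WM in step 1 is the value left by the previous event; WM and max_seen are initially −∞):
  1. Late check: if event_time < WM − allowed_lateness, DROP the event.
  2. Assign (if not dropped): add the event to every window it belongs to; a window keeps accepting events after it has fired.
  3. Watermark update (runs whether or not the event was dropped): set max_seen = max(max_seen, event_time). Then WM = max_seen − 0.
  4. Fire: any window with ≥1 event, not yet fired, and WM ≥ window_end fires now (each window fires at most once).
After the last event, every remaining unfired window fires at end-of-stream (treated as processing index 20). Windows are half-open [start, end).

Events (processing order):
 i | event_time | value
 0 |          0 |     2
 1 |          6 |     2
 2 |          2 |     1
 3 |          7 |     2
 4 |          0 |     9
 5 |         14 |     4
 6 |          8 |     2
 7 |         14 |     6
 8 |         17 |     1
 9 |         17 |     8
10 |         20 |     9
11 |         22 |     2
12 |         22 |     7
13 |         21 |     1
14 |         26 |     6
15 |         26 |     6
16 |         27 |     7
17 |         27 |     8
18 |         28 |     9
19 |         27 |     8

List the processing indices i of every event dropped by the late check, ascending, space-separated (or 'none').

2 4 6

i=0 t=0 v=2: → [0,10); WM=0
i=1 t=6 v=2: → [4,14),[0,10); WM=6
i=2 t=2 v=1: DROP (t<6-2); WM=6
i=3 t=7 v=2: → [4,14),[0,10); WM=7
i=4 t=0 v=9: DROP (t<7-2); WM=7
i=5 t=14 v=4: → [12,22),[8,18); WM=14; [0,10) fires=6 [4,14) fires=4
i=6 t=8 v=2: DROP (t<14-2); WM=14
i=7 t=14 v=6: → [12,22),[8,18); WM=14
i=8 t=17 v=1: → [16,26),[12,22),[8,18); WM=17
i=9 t=17 v=8: → [16,26),[12,22),[8,18); WM=17
i=10 t=20 v=9: → [20,30),[16,26),[12,22); WM=20; [8,18) fires=19
i=11 t=22 v=2: → [20,30),[16,26); WM=22; [12,22) fires=28
i=12 t=22 v=7: → [20,30),[16,26); WM=22
i=13 t=21 v=1: → [20,30),[16,26),[12,22); WM=22
i=14 t=26 v=6: → [24,34),[20,30); WM=26; [16,26) fires=28
i=15 t=26 v=6: → [24,34),[20,30); WM=26
i=16 t=27 v=7: → [24,34),[20,30); WM=27
i=17 t=27 v=8: → [24,34),[20,30); WM=27
i=18 t=28 v=9: → [28,38),[24,34),[20,30); WM=28
i=19 t=27 v=8: → [24,34),[20,30); WM=28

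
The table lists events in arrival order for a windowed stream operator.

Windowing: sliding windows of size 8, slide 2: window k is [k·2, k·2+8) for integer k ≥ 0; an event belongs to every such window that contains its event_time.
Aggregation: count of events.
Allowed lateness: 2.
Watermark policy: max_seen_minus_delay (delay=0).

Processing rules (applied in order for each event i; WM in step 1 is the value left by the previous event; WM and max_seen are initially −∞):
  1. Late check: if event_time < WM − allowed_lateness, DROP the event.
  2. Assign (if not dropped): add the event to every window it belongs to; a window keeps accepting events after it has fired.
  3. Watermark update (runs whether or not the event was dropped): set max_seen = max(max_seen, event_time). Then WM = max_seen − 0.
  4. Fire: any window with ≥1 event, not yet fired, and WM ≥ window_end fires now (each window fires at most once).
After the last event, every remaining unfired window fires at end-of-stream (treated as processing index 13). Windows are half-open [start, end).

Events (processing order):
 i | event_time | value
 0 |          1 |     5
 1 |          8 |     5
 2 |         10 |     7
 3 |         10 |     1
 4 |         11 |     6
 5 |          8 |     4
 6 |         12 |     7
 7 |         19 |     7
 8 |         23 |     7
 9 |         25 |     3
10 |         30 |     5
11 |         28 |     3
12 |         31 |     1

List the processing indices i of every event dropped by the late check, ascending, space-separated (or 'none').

i=0 t=1 v=5: → [0,8); WM=1
i=1 t=8 v=5: → [8,16),[6,14),[4,12),[2,10); WM=8; [0,8) fires=1
i=2 t=10 v=7: → [10,18),[8,16),[6,14),[4,12); WM=10; [2,10) fires=1
i=3 t=10 v=1: → [10,18),[8,16),[6,14),[4,12); WM=10
i=4 t=11 v=6: → [10,18),[8,16),[6,14),[4,12); WM=11
i=5 t=8 v=4: DROP (t<11-2); WM=11
i=6 t=12 v=7: → [12,20),[10,18),[8,16),[6,14); WM=12; [4,12) fires=4
i=7 t=19 v=7: → [18,26),[16,24),[14,22),[12,20); WM=19; [6,14) fires=5 [8,16) fires=5 [10,18) fires=4
i=8 t=23 v=7: → [22,30),[20,28),[18,26),[16,24); WM=23; [12,20) fires=2 [14,22) fires=1
i=9 t=25 v=3: → [24,32),[22,30),[20,28),[18,26); WM=25; [16,24) fires=2
i=10 t=30 v=5: → [30,38),[28,36),[26,34),[24,32); WM=30; [18,26) fires=3 [20,28) fires=2 [22,30) fires=2
i=11 t=28 v=3: → [28,36),[26,34),[24,32),[22,30); WM=30
i=12 t=31 v=1: → [30,38),[28,36),[26,34),[24,32); WM=31

5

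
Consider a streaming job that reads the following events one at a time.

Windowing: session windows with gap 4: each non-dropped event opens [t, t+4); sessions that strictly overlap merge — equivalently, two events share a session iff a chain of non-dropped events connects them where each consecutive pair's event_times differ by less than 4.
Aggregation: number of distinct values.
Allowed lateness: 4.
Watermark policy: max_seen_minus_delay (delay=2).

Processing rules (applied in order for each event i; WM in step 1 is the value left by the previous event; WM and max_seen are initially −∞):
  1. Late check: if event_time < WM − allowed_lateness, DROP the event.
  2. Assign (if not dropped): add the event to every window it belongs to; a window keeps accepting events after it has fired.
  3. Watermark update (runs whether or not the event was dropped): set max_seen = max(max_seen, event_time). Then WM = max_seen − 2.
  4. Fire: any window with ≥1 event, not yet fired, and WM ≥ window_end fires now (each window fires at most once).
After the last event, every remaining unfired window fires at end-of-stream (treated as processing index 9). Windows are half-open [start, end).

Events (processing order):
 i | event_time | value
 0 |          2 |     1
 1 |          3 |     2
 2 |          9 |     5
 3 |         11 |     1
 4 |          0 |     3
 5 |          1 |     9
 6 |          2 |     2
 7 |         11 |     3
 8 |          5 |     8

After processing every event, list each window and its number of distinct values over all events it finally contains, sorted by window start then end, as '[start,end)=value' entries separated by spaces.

[2,9)=3 [9,15)=3

i=0 t=2 v=1: → [2,6); WM=0
i=1 t=3 v=2: → [2,7); WM=1
i=2 t=9 v=5: → [9,13); WM=7
i=3 t=11 v=1: → [9,15); WM=9
i=4 t=0 v=3: DROP (t<9-4); WM=9
i=5 t=1 v=9: DROP (t<9-4); WM=9
i=6 t=2 v=2: DROP (t<9-4); WM=9
i=7 t=11 v=3: → [9,15); WM=9
i=8 t=5 v=8: → [2,9); WM=9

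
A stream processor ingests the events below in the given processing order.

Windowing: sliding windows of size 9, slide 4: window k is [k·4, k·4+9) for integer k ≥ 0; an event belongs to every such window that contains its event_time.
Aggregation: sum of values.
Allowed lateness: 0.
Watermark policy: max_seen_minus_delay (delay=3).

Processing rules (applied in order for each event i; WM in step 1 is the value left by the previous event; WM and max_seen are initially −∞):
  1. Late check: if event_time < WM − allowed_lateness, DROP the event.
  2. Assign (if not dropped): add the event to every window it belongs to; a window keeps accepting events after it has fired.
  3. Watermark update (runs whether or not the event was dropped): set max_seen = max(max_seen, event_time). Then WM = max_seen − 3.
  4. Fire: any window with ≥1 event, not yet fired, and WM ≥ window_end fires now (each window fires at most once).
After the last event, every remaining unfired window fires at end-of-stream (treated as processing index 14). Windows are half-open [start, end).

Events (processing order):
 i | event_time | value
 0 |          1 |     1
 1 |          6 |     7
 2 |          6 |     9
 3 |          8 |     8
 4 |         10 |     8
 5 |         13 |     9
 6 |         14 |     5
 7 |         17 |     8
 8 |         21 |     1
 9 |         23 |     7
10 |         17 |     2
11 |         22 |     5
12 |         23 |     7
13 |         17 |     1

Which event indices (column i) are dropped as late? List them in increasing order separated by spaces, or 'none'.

i=0 t=1 v=1: → [0,9); WM=-2
i=1 t=6 v=7: → [4,13),[0,9); WM=3
i=2 t=6 v=9: → [4,13),[0,9); WM=3
i=3 t=8 v=8: → [8,17),[4,13),[0,9); WM=5
i=4 t=10 v=8: → [8,17),[4,13); WM=7
i=5 t=13 v=9: → [12,21),[8,17); WM=10; [0,9) fires=25
i=6 t=14 v=5: → [12,21),[8,17); WM=11
i=7 t=17 v=8: → [16,25),[12,21); WM=14; [4,13) fires=32
i=8 t=21 v=1: → [20,29),[16,25); WM=18; [8,17) fires=30
i=9 t=23 v=7: → [20,29),[16,25); WM=20
i=10 t=17 v=2: DROP (t<20-0); WM=20
i=11 t=22 v=5: → [20,29),[16,25); WM=20
i=12 t=23 v=7: → [20,29),[16,25); WM=20
i=13 t=17 v=1: DROP (t<20-0); WM=20

10 13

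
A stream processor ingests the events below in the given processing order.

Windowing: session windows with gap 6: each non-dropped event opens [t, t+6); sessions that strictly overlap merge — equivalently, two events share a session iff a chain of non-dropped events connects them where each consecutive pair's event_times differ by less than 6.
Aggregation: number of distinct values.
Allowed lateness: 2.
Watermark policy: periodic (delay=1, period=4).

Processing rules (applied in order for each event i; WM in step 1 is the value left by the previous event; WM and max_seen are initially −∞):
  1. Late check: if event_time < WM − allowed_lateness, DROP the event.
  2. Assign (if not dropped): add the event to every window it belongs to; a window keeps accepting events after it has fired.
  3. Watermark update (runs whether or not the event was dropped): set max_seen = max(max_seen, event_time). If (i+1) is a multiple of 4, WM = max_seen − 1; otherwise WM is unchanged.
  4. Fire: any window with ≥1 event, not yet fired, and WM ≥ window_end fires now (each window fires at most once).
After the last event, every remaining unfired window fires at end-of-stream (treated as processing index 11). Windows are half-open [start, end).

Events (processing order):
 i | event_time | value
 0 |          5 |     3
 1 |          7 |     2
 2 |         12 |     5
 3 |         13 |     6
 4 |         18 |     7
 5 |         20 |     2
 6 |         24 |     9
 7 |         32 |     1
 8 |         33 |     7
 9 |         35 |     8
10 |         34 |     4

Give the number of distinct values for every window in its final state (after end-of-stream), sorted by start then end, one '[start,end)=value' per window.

[5,30)=6 [32,41)=4

i=0 t=5 v=3: → [5,11); WM=−∞
i=1 t=7 v=2: → [5,13); WM=−∞
i=2 t=12 v=5: → [5,18); WM=−∞
i=3 t=13 v=6: → [5,19); WM=12
i=4 t=18 v=7: → [5,24); WM=12
i=5 t=20 v=2: → [5,26); WM=12
i=6 t=24 v=9: → [5,30); WM=12
i=7 t=32 v=1: → [32,38); WM=31
i=8 t=33 v=7: → [32,39); WM=31
i=9 t=35 v=8: → [32,41); WM=31
i=10 t=34 v=4: → [32,41); WM=31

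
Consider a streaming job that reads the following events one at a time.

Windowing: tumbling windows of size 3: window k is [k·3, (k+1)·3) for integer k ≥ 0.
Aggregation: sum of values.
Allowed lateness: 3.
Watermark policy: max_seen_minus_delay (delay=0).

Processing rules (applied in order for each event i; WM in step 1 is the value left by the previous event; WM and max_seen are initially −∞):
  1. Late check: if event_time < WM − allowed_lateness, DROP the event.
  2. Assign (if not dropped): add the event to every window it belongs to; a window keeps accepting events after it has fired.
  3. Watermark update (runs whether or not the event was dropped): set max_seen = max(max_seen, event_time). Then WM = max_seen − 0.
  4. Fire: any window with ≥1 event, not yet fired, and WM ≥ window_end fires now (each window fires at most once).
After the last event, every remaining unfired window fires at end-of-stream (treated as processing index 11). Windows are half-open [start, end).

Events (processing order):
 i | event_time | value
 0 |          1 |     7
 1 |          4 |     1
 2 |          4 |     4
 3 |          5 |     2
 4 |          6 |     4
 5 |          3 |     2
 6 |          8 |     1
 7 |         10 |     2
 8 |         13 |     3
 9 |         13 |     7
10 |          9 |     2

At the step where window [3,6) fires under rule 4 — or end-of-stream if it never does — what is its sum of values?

i=0 t=1 v=7: → [0,3); WM=1
i=1 t=4 v=1: → [3,6); WM=4; [0,3) fires=7
i=2 t=4 v=4: → [3,6); WM=4
i=3 t=5 v=2: → [3,6); WM=5
i=4 t=6 v=4: → [6,9); WM=6; [3,6) fires=7
i=5 t=3 v=2: → [3,6); WM=6
i=6 t=8 v=1: → [6,9); WM=8
i=7 t=10 v=2: → [9,12); WM=10; [6,9) fires=5
i=8 t=13 v=3: → [12,15); WM=13; [9,12) fires=2
i=9 t=13 v=7: → [12,15); WM=13
i=10 t=9 v=2: DROP (t<13-3); WM=13

7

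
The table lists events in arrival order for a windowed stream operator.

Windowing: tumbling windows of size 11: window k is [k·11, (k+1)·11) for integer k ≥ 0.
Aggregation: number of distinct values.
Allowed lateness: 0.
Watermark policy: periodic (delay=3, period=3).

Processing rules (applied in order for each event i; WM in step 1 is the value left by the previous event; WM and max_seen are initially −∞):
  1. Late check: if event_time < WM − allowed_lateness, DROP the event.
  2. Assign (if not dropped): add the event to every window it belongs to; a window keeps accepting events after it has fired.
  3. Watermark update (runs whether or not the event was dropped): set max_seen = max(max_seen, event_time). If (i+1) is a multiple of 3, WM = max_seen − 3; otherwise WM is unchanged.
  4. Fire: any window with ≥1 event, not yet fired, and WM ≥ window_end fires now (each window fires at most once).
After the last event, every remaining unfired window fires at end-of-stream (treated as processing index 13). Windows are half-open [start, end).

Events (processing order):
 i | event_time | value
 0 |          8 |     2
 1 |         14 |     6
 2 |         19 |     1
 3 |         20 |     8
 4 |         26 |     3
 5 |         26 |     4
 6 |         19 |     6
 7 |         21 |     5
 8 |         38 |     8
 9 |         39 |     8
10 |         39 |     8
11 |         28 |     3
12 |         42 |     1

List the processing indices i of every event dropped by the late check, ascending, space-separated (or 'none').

6 7 11

i=0 t=8 v=2: → [0,11); WM=−∞
i=1 t=14 v=6: → [11,22); WM=−∞
i=2 t=19 v=1: → [11,22); WM=16; [0,11) fires=1
i=3 t=20 v=8: → [11,22); WM=16
i=4 t=26 v=3: → [22,33); WM=16
i=5 t=26 v=4: → [22,33); WM=23; [11,22) fires=3
i=6 t=19 v=6: DROP (t<23-0); WM=23
i=7 t=21 v=5: DROP (t<23-0); WM=23
i=8 t=38 v=8: → [33,44); WM=35; [22,33) fires=2
i=9 t=39 v=8: → [33,44); WM=35
i=10 t=39 v=8: → [33,44); WM=35
i=11 t=28 v=3: DROP (t<35-0); WM=36
i=12 t=42 v=1: → [33,44); WM=36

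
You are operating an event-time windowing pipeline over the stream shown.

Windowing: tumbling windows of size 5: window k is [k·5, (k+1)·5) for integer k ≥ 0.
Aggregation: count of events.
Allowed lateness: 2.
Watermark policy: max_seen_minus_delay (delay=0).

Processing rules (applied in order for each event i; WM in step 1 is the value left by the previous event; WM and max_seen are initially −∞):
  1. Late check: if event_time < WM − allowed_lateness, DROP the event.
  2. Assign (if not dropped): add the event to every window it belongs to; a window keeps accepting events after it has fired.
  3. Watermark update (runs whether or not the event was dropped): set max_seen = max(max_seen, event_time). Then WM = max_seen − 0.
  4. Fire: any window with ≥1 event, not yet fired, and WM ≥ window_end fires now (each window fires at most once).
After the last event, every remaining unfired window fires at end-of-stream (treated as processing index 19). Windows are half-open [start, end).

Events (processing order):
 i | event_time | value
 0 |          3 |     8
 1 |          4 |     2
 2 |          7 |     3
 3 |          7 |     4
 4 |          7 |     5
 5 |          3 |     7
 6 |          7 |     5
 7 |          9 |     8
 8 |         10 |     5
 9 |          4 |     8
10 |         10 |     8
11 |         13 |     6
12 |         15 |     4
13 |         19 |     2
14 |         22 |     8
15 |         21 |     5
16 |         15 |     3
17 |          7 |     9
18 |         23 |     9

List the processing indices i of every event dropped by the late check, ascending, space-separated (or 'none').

5 9 16 17

i=0 t=3 v=8: → [0,5); WM=3
i=1 t=4 v=2: → [0,5); WM=4
i=2 t=7 v=3: → [5,10); WM=7; [0,5) fires=2
i=3 t=7 v=4: → [5,10); WM=7
i=4 t=7 v=5: → [5,10); WM=7
i=5 t=3 v=7: DROP (t<7-2); WM=7
i=6 t=7 v=5: → [5,10); WM=7
i=7 t=9 v=8: → [5,10); WM=9
i=8 t=10 v=5: → [10,15); WM=10; [5,10) fires=5
i=9 t=4 v=8: DROP (t<10-2); WM=10
i=10 t=10 v=8: → [10,15); WM=10
i=11 t=13 v=6: → [10,15); WM=13
i=12 t=15 v=4: → [15,20); WM=15; [10,15) fires=3
i=13 t=19 v=2: → [15,20); WM=19
i=14 t=22 v=8: → [20,25); WM=22; [15,20) fires=2
i=15 t=21 v=5: → [20,25); WM=22
i=16 t=15 v=3: DROP (t<22-2); WM=22
i=17 t=7 v=9: DROP (t<22-2); WM=22
i=18 t=23 v=9: → [20,25); WM=23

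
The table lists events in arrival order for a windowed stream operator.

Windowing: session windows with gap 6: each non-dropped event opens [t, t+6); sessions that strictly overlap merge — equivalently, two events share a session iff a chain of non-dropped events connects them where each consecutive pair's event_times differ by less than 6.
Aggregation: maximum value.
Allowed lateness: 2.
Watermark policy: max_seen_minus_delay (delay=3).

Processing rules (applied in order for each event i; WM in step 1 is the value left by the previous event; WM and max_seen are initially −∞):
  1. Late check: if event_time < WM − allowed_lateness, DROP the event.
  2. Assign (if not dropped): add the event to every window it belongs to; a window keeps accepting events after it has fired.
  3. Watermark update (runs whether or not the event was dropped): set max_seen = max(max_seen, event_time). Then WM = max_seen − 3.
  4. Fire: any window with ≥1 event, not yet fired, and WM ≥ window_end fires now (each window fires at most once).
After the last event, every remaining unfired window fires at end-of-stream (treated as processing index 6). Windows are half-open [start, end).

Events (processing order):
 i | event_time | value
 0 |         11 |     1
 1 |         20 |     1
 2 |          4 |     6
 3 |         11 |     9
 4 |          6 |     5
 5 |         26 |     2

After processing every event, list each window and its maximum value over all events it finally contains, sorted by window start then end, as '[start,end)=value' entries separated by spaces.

i=0 t=11 v=1: → [11,17); WM=8
i=1 t=20 v=1: → [20,26); WM=17
i=2 t=4 v=6: DROP (t<17-2); WM=17
i=3 t=11 v=9: DROP (t<17-2); WM=17
i=4 t=6 v=5: DROP (t<17-2); WM=17
i=5 t=26 v=2: → [26,32); WM=23

[11,17)=1 [20,26)=1 [26,32)=2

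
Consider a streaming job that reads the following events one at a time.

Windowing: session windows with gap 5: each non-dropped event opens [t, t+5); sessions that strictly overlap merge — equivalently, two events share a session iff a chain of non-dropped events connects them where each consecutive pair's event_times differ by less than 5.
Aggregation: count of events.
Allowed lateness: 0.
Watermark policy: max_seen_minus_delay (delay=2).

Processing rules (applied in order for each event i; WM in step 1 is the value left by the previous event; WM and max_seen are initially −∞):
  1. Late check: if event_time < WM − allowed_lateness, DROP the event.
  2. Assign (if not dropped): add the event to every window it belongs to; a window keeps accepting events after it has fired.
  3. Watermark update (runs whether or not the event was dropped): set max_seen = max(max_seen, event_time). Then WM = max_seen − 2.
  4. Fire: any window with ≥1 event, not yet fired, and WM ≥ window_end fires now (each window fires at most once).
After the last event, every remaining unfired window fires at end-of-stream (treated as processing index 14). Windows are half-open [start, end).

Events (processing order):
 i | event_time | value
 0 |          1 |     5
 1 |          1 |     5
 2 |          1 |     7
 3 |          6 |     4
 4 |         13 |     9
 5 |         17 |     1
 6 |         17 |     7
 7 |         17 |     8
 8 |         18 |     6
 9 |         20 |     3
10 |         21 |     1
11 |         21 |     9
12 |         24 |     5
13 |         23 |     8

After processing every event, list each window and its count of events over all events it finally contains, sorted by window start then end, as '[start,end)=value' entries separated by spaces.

i=0 t=1 v=5: → [1,6); WM=-1
i=1 t=1 v=5: → [1,6); WM=-1
i=2 t=1 v=7: → [1,6); WM=-1
i=3 t=6 v=4: → [6,11); WM=4
i=4 t=13 v=9: → [13,18); WM=11
i=5 t=17 v=1: → [13,22); WM=15
i=6 t=17 v=7: → [13,22); WM=15
i=7 t=17 v=8: → [13,22); WM=15
i=8 t=18 v=6: → [13,23); WM=16
i=9 t=20 v=3: → [13,25); WM=18
i=10 t=21 v=1: → [13,26); WM=19
i=11 t=21 v=9: → [13,26); WM=19
i=12 t=24 v=5: → [13,29); WM=22
i=13 t=23 v=8: → [13,29); WM=22

[1,6)=3 [6,11)=1 [13,29)=10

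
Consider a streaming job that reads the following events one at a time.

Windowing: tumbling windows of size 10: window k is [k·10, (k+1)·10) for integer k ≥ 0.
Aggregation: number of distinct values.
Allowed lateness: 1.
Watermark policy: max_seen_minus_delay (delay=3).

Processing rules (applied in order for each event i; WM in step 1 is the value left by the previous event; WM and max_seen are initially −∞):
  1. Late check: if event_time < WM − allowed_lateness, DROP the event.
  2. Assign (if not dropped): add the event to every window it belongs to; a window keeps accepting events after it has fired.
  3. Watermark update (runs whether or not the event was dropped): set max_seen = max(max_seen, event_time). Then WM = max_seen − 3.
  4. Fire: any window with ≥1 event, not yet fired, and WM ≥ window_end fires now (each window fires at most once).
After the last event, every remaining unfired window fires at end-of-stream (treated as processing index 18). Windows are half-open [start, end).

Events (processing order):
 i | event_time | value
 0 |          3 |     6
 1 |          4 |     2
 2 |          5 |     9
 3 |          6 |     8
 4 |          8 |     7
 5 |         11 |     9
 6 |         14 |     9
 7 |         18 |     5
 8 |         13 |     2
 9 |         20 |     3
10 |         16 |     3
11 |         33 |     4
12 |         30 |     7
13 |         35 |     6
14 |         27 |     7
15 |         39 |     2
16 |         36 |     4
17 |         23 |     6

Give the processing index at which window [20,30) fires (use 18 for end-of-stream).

11

i=0 t=3 v=6: → [0,10); WM=0
i=1 t=4 v=2: → [0,10); WM=1
i=2 t=5 v=9: → [0,10); WM=2
i=3 t=6 v=8: → [0,10); WM=3
i=4 t=8 v=7: → [0,10); WM=5
i=5 t=11 v=9: → [10,20); WM=8
i=6 t=14 v=9: → [10,20); WM=11; [0,10) fires=5
i=7 t=18 v=5: → [10,20); WM=15
i=8 t=13 v=2: DROP (t<15-1); WM=15
i=9 t=20 v=3: → [20,30); WM=17
i=10 t=16 v=3: → [10,20); WM=17
i=11 t=33 v=4: → [30,40); WM=30; [10,20) fires=3 [20,30) fires=1
i=12 t=30 v=7: → [30,40); WM=30
i=13 t=35 v=6: → [30,40); WM=32
i=14 t=27 v=7: DROP (t<32-1); WM=32
i=15 t=39 v=2: → [30,40); WM=36
i=16 t=36 v=4: → [30,40); WM=36
i=17 t=23 v=6: DROP (t<36-1); WM=36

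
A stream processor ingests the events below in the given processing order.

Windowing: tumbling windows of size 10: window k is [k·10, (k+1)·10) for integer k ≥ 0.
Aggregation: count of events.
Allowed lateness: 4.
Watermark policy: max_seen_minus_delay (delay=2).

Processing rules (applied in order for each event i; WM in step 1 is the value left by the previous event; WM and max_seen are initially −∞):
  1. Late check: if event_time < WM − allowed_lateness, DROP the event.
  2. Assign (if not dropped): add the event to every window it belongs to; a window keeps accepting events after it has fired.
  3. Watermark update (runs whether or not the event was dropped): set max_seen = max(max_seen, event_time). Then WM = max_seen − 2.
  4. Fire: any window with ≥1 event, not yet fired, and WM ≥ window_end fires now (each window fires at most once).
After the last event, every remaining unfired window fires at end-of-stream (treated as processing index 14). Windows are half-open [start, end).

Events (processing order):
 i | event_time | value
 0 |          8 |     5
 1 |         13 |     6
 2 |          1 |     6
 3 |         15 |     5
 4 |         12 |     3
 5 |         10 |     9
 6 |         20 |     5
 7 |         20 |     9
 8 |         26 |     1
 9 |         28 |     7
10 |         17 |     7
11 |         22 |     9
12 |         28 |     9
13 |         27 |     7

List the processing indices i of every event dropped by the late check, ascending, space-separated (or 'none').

i=0 t=8 v=5: → [0,10); WM=6
i=1 t=13 v=6: → [10,20); WM=11; [0,10) fires=1
i=2 t=1 v=6: DROP (t<11-4); WM=11
i=3 t=15 v=5: → [10,20); WM=13
i=4 t=12 v=3: → [10,20); WM=13
i=5 t=10 v=9: → [10,20); WM=13
i=6 t=20 v=5: → [20,30); WM=18
i=7 t=20 v=9: → [20,30); WM=18
i=8 t=26 v=1: → [20,30); WM=24; [10,20) fires=4
i=9 t=28 v=7: → [20,30); WM=26
i=10 t=17 v=7: DROP (t<26-4); WM=26
i=11 t=22 v=9: → [20,30); WM=26
i=12 t=28 v=9: → [20,30); WM=26
i=13 t=27 v=7: → [20,30); WM=26

2 10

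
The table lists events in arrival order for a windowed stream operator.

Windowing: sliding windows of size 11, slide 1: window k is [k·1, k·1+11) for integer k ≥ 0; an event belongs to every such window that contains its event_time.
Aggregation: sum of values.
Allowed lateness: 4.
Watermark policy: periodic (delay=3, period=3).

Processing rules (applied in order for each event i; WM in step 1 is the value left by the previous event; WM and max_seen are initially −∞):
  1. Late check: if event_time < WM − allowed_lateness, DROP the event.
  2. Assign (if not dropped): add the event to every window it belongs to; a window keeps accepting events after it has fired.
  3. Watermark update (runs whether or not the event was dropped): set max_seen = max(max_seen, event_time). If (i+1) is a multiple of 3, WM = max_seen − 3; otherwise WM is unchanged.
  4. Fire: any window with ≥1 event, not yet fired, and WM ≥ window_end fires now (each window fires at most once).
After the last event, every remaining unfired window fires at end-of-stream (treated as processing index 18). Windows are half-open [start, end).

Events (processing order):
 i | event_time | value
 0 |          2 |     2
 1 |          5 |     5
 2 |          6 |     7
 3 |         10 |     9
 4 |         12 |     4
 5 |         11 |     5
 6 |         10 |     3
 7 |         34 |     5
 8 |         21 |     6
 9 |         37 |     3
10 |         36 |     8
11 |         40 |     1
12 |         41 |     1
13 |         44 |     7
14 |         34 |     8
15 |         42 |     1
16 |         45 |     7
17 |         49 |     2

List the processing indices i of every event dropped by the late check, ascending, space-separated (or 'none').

none

i=0 t=2 v=2: → [2,13),[1,12),[0,11); WM=−∞
i=1 t=5 v=5: → [5,16),[4,15),[3,14),[2,13),[1,12),[0,11); WM=−∞
i=2 t=6 v=7: → [6,17),[5,16),[4,15),[3,14),[2,13),[1,12),[0,11); WM=3
i=3 t=10 v=9: → [10,21),[9,20),[8,19),[7,18),[6,17),[5,16),[4,15),[3,14),[2,13),[1,12),[0,11); WM=3
i=4 t=12 v=4: → [12,23),[11,22),[10,21),[9,20),[8,19),[7,18),[6,17),[5,16),[4,15),[3,14),[2,13); WM=3
i=5 t=11 v=5: → [11,22),[10,21),[9,20),[8,19),[7,18),[6,17),[5,16),[4,15),[3,14),[2,13),[1,12); WM=9
i=6 t=10 v=3: → [10,21),[9,20),[8,19),[7,18),[6,17),[5,16),[4,15),[3,14),[2,13),[1,12),[0,11); WM=9
i=7 t=34 v=5: → [34,45),[33,44),[32,43),[31,42),[30,41),[29,40),[28,39),[27,38),[26,37),[25,36),[24,35); WM=9
i=8 t=21 v=6: → [21,32),[20,31),[19,30),[18,29),[17,28),[16,27),[15,26),[14,25),[13,24),[12,23),[11,22); WM=31; [0,11) fires=26 [1,12) fires=31 [2,13) fires=35 [3,14) fires=33 [4,15) fires=33 [5,16) fires=33 [6,17) fires=28 [7,18) fires=21 [8,19) fires=21 [9,20) fires=21 [10,21) fires=21 [11,22) fires=15 [12,23) fires=10 [13,24) fires=6 [14,25) fires=6 [15,26) fires=6 [16,27) fires=6 [17,28) fires=6 [18,29) fires=6 [19,30) fires=6 [20,31) fires=6
i=9 t=37 v=3: → [37,48),[36,47),[35,46),[34,45),[33,44),[32,43),[31,42),[30,41),[29,40),[28,39),[27,38); WM=31
i=10 t=36 v=8: → [36,47),[35,46),[34,45),[33,44),[32,43),[31,42),[30,41),[29,40),[28,39),[27,38),[26,37); WM=31
i=11 t=40 v=1: → [40,51),[39,50),[38,49),[37,48),[36,47),[35,46),[34,45),[33,44),[32,43),[31,42),[30,41); WM=37; [21,32) fires=6 [24,35) fires=5 [25,36) fires=5 [26,37) fires=13
i=12 t=41 v=1: → [41,52),[40,51),[39,50),[38,49),[37,48),[36,47),[35,46),[34,45),[33,44),[32,43),[31,42); WM=37
i=13 t=44 v=7: → [44,55),[43,54),[42,53),[41,52),[40,51),[39,50),[38,49),[37,48),[36,47),[35,46),[34,45); WM=37
i=14 t=34 v=8: → [34,45),[33,44),[32,43),[31,42),[30,41),[29,40),[28,39),[27,38),[26,37),[25,36),[24,35); WM=41; [27,38) fires=24 [28,39) fires=24 [29,40) fires=24 [30,41) fires=25
i=15 t=42 v=1: → [42,53),[41,52),[40,51),[39,50),[38,49),[37,48),[36,47),[35,46),[34,45),[33,44),[32,43); WM=41
i=16 t=45 v=7: → [45,56),[44,55),[43,54),[42,53),[41,52),[40,51),[39,50),[38,49),[37,48),[36,47),[35,46); WM=41
i=17 t=49 v=2: → [49,60),[48,59),[47,58),[46,57),[45,56),[44,55),[43,54),[42,53),[41,52),[40,51),[39,50); WM=46; [31,42) fires=26 [32,43) fires=27 [33,44) fires=27 [34,45) fires=34 [35,46) fires=28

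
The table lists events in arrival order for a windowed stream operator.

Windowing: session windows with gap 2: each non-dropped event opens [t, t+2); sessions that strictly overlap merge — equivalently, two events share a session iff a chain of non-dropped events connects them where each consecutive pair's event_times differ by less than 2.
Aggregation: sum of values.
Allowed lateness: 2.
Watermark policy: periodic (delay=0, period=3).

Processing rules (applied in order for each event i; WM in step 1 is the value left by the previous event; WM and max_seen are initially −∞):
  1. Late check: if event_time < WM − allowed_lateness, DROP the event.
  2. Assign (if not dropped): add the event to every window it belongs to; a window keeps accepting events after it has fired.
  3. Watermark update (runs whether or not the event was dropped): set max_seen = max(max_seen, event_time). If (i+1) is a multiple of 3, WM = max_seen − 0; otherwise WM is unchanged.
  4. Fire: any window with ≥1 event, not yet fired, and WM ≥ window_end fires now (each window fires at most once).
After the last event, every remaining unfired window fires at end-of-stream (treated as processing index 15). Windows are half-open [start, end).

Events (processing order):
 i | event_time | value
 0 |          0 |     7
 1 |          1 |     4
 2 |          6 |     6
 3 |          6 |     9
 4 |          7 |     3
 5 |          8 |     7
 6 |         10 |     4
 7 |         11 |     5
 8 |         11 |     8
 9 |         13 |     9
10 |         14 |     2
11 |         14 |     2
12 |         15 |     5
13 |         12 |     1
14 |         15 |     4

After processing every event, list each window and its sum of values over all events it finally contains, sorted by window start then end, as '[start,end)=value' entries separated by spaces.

[0,3)=11 [6,10)=25 [10,17)=40

i=0 t=0 v=7: → [0,2); WM=−∞
i=1 t=1 v=4: → [0,3); WM=−∞
i=2 t=6 v=6: → [6,8); WM=6
i=3 t=6 v=9: → [6,8); WM=6
i=4 t=7 v=3: → [6,9); WM=6
i=5 t=8 v=7: → [6,10); WM=8
i=6 t=10 v=4: → [10,12); WM=8
i=7 t=11 v=5: → [10,13); WM=8
i=8 t=11 v=8: → [10,13); WM=11
i=9 t=13 v=9: → [13,15); WM=11
i=10 t=14 v=2: → [13,16); WM=11
i=11 t=14 v=2: → [13,16); WM=14
i=12 t=15 v=5: → [13,17); WM=14
i=13 t=12 v=1: → [10,17); WM=14
i=14 t=15 v=4: → [10,17); WM=15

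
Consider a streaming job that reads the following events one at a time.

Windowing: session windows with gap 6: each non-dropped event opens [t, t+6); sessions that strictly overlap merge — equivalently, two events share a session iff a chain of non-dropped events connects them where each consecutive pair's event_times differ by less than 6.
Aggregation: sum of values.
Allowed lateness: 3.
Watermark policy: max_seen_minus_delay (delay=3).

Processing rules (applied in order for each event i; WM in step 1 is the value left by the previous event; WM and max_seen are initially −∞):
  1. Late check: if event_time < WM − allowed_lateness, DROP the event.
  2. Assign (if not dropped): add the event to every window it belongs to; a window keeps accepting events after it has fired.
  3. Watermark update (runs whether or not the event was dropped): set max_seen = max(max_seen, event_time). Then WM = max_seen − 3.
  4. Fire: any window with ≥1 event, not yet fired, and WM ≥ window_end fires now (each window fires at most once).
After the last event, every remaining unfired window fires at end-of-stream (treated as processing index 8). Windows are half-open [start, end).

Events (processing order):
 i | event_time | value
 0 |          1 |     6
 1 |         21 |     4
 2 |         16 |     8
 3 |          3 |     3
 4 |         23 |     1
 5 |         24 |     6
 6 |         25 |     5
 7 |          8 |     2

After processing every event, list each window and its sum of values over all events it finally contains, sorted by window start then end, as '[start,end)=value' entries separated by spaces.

[1,7)=6 [16,31)=24

i=0 t=1 v=6: → [1,7); WM=-2
i=1 t=21 v=4: → [21,27); WM=18
i=2 t=16 v=8: → [16,27); WM=18
i=3 t=3 v=3: DROP (t<18-3); WM=18
i=4 t=23 v=1: → [16,29); WM=20
i=5 t=24 v=6: → [16,30); WM=21
i=6 t=25 v=5: → [16,31); WM=22
i=7 t=8 v=2: DROP (t<22-3); WM=22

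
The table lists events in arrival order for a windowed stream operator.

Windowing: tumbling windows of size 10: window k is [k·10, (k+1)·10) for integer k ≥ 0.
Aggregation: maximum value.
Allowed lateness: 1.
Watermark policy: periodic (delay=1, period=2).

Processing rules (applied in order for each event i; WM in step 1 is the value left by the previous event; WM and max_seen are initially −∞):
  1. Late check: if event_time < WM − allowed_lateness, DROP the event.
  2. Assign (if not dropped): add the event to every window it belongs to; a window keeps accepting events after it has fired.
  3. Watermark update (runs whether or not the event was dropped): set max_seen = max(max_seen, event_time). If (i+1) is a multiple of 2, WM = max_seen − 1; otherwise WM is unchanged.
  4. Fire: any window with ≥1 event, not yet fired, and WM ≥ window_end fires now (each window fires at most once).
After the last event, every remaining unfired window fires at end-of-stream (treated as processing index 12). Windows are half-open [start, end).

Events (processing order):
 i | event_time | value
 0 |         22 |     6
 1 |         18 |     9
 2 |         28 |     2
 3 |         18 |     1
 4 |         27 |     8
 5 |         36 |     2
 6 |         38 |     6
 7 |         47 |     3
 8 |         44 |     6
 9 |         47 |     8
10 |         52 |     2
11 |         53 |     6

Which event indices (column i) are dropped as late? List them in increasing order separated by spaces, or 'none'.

i=0 t=22 v=6: → [20,30); WM=−∞
i=1 t=18 v=9: → [10,20); WM=21; [10,20) fires=9
i=2 t=28 v=2: → [20,30); WM=21
i=3 t=18 v=1: DROP (t<21-1); WM=27
i=4 t=27 v=8: → [20,30); WM=27
i=5 t=36 v=2: → [30,40); WM=35; [20,30) fires=8
i=6 t=38 v=6: → [30,40); WM=35
i=7 t=47 v=3: → [40,50); WM=46; [30,40) fires=6
i=8 t=44 v=6: DROP (t<46-1); WM=46
i=9 t=47 v=8: → [40,50); WM=46
i=10 t=52 v=2: → [50,60); WM=46
i=11 t=53 v=6: → [50,60); WM=52; [40,50) fires=8

3 8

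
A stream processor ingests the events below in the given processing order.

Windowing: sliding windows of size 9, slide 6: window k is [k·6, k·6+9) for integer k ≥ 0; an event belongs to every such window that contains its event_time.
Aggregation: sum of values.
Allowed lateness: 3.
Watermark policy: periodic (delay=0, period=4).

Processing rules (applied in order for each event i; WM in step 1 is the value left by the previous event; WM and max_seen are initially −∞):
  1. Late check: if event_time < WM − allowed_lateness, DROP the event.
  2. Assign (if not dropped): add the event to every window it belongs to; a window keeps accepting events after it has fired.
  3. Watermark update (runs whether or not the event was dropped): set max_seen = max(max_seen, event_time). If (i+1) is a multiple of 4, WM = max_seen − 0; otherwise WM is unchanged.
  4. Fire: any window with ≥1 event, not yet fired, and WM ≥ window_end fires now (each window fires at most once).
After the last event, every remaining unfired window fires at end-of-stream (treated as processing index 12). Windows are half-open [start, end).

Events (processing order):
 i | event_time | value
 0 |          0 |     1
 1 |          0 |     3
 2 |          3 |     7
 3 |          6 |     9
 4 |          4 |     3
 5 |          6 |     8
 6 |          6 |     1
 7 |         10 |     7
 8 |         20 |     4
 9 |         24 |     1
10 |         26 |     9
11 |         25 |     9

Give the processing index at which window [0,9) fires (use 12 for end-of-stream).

i=0 t=0 v=1: → [0,9); WM=−∞
i=1 t=0 v=3: → [0,9); WM=−∞
i=2 t=3 v=7: → [0,9); WM=−∞
i=3 t=6 v=9: → [6,15),[0,9); WM=6
i=4 t=4 v=3: → [0,9); WM=6
i=5 t=6 v=8: → [6,15),[0,9); WM=6
i=6 t=6 v=1: → [6,15),[0,9); WM=6
i=7 t=10 v=7: → [6,15); WM=10; [0,9) fires=32
i=8 t=20 v=4: → [18,27),[12,21); WM=10
i=9 t=24 v=1: → [24,33),[18,27); WM=10
i=10 t=26 v=9: → [24,33),[18,27); WM=10
i=11 t=25 v=9: → [24,33),[18,27); WM=26; [6,15) fires=25 [12,21) fires=4

7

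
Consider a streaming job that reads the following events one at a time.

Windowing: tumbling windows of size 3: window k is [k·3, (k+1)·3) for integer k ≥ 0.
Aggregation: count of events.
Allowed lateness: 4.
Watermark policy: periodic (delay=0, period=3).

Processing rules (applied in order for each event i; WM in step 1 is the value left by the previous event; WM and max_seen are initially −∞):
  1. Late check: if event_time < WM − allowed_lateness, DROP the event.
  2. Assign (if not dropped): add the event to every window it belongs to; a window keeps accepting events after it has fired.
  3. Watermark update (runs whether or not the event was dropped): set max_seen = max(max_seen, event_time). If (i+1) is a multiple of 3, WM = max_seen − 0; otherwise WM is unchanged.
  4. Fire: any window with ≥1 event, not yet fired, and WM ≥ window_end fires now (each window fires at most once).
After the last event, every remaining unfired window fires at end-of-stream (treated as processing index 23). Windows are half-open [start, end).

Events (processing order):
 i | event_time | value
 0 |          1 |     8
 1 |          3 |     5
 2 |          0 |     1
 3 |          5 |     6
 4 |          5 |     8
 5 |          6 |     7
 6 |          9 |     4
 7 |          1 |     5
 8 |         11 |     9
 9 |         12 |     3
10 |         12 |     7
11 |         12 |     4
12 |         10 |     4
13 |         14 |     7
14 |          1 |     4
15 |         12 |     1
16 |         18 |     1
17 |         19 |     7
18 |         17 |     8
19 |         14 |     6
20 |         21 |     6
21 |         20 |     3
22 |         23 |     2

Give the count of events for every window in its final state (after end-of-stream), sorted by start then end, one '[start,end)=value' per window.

[0,3)=2 [3,6)=3 [6,9)=1 [9,12)=3 [12,15)=5 [15,18)=1 [18,21)=3 [21,24)=2

i=0 t=1 v=8: → [0,3); WM=−∞
i=1 t=3 v=5: → [3,6); WM=−∞
i=2 t=0 v=1: → [0,3); WM=3; [0,3) fires=2
i=3 t=5 v=6: → [3,6); WM=3
i=4 t=5 v=8: → [3,6); WM=3
i=5 t=6 v=7: → [6,9); WM=6; [3,6) fires=3
i=6 t=9 v=4: → [9,12); WM=6
i=7 t=1 v=5: DROP (t<6-4); WM=6
i=8 t=11 v=9: → [9,12); WM=11; [6,9) fires=1
i=9 t=12 v=3: → [12,15); WM=11
i=10 t=12 v=7: → [12,15); WM=11
i=11 t=12 v=4: → [12,15); WM=12; [9,12) fires=2
i=12 t=10 v=4: → [9,12); WM=12
i=13 t=14 v=7: → [12,15); WM=12
i=14 t=1 v=4: DROP (t<12-4); WM=14
i=15 t=12 v=1: → [12,15); WM=14
i=16 t=18 v=1: → [18,21); WM=14
i=17 t=19 v=7: → [18,21); WM=19; [12,15) fires=5
i=18 t=17 v=8: → [15,18); WM=19; [15,18) fires=1
i=19 t=14 v=6: DROP (t<19-4); WM=19
i=20 t=21 v=6: → [21,24); WM=21; [18,21) fires=2
i=21 t=20 v=3: → [18,21); WM=21
i=22 t=23 v=2: → [21,24); WM=21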